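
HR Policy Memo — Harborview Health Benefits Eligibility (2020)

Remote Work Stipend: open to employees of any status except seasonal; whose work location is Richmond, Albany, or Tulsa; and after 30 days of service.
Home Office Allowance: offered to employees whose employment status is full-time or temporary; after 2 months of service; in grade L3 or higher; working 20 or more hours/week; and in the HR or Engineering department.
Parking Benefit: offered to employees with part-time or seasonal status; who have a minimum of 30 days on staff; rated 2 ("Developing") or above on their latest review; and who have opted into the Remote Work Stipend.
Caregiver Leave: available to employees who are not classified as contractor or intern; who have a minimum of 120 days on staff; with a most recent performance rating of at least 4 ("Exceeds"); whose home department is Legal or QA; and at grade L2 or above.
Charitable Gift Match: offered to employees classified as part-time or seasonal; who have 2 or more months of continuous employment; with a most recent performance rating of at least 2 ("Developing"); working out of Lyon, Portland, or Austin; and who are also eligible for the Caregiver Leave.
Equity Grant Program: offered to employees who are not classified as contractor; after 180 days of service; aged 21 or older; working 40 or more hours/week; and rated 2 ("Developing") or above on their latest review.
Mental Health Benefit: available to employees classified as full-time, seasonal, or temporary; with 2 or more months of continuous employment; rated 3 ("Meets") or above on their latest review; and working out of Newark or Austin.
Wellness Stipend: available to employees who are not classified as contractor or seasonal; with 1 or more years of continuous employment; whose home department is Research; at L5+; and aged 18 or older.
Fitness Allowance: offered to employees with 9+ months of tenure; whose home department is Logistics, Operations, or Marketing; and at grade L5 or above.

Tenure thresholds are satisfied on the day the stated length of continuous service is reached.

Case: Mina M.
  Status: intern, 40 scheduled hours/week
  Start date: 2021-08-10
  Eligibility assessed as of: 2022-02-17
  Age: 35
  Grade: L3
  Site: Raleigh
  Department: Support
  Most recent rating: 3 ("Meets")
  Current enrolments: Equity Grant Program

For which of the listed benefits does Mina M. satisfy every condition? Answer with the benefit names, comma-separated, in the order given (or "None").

Equity Grant Program

Service from 2021-08-10 to 2022-02-17: 191 days.
Remote Work Stipend — status intern ✓ (not excluded); site Raleigh ✗ (not Richmond, Albany, or Tulsa) → not eligible.
Home Office Allowance — status intern ✗ (requires full-time or temporary) → not eligible.
Parking Benefit — status intern ✗ (requires part-time or seasonal) → not eligible.
Caregiver Leave — status intern ✗ (excluded) → not eligible.
Charitable Gift Match — status intern ✗ (requires part-time or seasonal) → not eligible.
Equity Grant Program — status intern ✓ (not excluded); service 191 days ≥ 180 days ✓; age 35 ≥ 21 ✓; 40 hrs/wk ≥ 40 ✓; rating 3 ≥ 2 ✓ → eligible.
Mental Health Benefit — status intern ✗ (requires full-time, seasonal, or temporary) → not eligible.
Wellness Stipend — status intern ✓ (not excluded); service 191 days < 1 year (≈365 days) ✗ → not eligible.
Fitness Allowance — service 191 days < 9 months (≈270 days) ✗ → not eligible.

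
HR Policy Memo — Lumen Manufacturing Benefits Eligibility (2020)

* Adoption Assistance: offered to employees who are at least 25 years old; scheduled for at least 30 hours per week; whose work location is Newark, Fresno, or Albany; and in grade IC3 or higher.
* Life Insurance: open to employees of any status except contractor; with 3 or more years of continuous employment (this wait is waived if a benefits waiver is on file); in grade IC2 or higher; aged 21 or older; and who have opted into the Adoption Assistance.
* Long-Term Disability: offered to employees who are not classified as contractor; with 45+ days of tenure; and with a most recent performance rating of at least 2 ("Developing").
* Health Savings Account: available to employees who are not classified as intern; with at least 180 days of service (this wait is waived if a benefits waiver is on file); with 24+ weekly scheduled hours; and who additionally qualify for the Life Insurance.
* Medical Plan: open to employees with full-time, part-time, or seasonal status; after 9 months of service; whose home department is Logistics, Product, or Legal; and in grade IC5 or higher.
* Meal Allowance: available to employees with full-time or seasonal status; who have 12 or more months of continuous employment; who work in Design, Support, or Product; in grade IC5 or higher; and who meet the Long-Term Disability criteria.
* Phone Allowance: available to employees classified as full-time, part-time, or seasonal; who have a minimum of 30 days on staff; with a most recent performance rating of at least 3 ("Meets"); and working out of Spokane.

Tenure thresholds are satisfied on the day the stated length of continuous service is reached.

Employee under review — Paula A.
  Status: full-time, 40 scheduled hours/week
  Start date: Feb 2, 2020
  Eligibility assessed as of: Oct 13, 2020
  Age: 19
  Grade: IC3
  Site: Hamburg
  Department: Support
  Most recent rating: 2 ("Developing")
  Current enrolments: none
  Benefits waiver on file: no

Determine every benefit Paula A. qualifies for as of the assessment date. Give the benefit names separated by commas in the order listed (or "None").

Long-Term Disability

Service from Feb 2, 2020 to Oct 13, 2020: 254 days.
Adoption Assistance — age 19 < 25 ✗ → not eligible.
Life Insurance — status full-time ✓ (not excluded); no waiver, service 254 days < 3 years (≈1095 days) ✗ → not eligible.
Long-Term Disability — status full-time ✓ (not excluded); service 254 days ≥ 45 days ✓; rating 2 ≥ 2 ✓ → eligible.
Health Savings Account — status full-time ✓ (not excluded); no waiver, service 254 days ≥ 180 days ✓; 40 hrs/wk ≥ 24 ✓; not eligible for Life Insurance ✗ → not eligible.
Medical Plan — status full-time ✓; service 254 days < 9 months (≈270 days) ✗ → not eligible.
Meal Allowance — status full-time ✓; service 254 days < 12 months (≈360 days) ✗ → not eligible.
Phone Allowance — status full-time ✓; service 254 days ≥ 30 days ✓; rating 2 < 3 ✗ → not eligible.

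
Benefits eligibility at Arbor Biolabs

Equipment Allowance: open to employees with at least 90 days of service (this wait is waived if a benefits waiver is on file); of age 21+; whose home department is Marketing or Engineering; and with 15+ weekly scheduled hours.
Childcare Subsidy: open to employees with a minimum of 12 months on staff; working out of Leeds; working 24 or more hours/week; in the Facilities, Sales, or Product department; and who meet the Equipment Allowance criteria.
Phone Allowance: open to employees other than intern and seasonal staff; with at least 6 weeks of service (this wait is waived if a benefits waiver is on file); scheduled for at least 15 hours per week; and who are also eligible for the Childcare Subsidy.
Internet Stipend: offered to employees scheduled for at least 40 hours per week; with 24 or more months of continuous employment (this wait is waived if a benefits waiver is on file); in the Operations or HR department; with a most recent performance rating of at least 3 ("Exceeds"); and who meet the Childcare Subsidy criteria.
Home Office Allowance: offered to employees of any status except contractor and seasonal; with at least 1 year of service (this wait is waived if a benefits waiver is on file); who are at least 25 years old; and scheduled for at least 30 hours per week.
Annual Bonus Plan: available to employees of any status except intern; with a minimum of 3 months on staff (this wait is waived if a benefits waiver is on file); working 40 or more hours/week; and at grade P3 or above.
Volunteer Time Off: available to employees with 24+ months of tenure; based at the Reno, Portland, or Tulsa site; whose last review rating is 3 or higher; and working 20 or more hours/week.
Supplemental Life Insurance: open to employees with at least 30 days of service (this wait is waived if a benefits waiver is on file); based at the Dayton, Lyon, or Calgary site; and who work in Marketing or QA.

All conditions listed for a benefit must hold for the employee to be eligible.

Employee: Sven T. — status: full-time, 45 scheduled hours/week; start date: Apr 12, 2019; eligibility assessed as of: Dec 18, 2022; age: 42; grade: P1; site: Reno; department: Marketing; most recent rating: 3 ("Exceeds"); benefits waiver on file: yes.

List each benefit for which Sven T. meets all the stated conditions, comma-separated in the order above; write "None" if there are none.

Equipment Allowance, Home Office Allowance, Volunteer Time Off

Service from Apr 12, 2019 to Dec 18, 2022: 1346 days.
Equipment Allowance — benefits waiver on file ✓; age 42 ≥ 21 ✓; dept Marketing ✓; 45 hrs/wk ≥ 15 ✓ → eligible.
Childcare Subsidy — service 1346 days ≥ 12 months (≈360 days) ✓; site Reno ✗ (not Leeds) → not eligible.
Phone Allowance — status full-time ✓ (not excluded); benefits waiver on file ✓; 45 hrs/wk ≥ 15 ✓; not eligible for Childcare Subsidy ✗ → not eligible.
Internet Stipend — 45 hrs/wk ≥ 40 ✓; benefits waiver on file ✓; dept Marketing ✗ → not eligible.
Home Office Allowance — status full-time ✓ (not excluded); benefits waiver on file ✓; age 42 ≥ 25 ✓; 45 hrs/wk ≥ 30 ✓ → eligible.
Annual Bonus Plan — status full-time ✓ (not excluded); benefits waiver on file ✓; 45 hrs/wk ≥ 40 ✓; grade P1 < P3 ✗ → not eligible.
Volunteer Time Off — service 1346 days ≥ 24 months (≈720 days) ✓; site Reno ✓; rating 3 ≥ 3 ✓; 45 hrs/wk ≥ 20 ✓ → eligible.
Supplemental Life Insurance — benefits waiver on file ✓; site Reno ✗ (not Dayton, Lyon, or Calgary) → not eligible.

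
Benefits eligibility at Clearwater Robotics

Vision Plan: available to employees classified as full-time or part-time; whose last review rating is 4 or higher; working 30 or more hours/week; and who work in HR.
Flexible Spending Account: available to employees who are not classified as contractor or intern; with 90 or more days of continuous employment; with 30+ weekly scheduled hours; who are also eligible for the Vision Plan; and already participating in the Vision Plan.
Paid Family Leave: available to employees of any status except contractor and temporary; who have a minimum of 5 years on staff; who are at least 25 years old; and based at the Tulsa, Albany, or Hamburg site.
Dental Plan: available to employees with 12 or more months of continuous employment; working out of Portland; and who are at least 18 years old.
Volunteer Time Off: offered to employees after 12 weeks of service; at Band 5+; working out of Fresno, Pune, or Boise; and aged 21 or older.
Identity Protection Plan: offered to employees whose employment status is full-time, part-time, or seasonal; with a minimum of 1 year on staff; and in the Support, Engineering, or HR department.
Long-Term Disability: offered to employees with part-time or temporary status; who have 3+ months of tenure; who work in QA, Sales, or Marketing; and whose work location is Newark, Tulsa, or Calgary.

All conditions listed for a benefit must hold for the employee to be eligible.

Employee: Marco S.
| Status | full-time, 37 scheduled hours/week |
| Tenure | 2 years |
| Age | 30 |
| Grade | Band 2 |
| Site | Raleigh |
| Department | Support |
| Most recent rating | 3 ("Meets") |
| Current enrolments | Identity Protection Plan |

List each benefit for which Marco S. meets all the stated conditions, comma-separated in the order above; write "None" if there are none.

Vision Plan — status full-time ✓; rating 3 < 4 ✗ → not eligible.
Flexible Spending Account — status full-time ✓ (not excluded); service 2 years ≥ 90 days ✓; 37 hrs/wk ≥ 30 ✓; not eligible for Vision Plan ✗ → not eligible.
Paid Family Leave — status full-time ✓ (not excluded); service 2 years < 5 years ✗ → not eligible.
Dental Plan — service 2 years ≥ 12 months (≈360 days) ✓; site Raleigh ✗ (not Portland) → not eligible.
Volunteer Time Off — service 2 years ≥ 12 weeks (≈84 days) ✓; grade Band 2 < Band 5 ✗ → not eligible.
Identity Protection Plan — status full-time ✓; service 2 years ≥ 1 year ✓; dept Support ✓ → eligible.
Long-Term Disability — status full-time ✗ (requires part-time or temporary) → not eligible.

Identity Protection Plan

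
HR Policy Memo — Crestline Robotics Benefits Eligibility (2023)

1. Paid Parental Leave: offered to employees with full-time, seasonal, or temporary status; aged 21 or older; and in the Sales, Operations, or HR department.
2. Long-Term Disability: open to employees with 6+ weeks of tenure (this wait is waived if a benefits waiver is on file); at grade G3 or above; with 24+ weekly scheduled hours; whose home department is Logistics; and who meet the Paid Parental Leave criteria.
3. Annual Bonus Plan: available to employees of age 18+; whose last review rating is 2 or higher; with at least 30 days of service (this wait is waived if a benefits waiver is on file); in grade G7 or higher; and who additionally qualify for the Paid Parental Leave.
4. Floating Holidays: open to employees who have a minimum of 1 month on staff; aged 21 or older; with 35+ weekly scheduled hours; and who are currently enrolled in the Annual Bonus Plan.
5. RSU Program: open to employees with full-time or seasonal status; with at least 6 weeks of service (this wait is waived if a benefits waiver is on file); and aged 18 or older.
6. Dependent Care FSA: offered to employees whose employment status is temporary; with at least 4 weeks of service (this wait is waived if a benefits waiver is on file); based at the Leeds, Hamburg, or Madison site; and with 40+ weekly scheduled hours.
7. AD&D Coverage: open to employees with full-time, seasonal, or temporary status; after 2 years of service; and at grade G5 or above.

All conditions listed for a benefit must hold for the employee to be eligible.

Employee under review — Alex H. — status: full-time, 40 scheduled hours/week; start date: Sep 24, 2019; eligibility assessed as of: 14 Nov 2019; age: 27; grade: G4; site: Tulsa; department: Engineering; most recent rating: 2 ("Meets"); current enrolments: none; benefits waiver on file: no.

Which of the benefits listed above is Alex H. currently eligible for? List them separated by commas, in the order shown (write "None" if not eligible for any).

Service from Sep 24, 2019 to 14 Nov 2019: 51 days.
Paid Parental Leave — status full-time ✓; age 27 ≥ 21 ✓; dept Engineering ✗ → not eligible.
Long-Term Disability — no waiver, service 51 days ≥ 6 weeks (≈42 days) ✓; grade G4 ≥ G3 ✓; 40 hrs/wk ≥ 24 ✓; dept Engineering ✗ → not eligible.
Annual Bonus Plan — age 27 ≥ 18 ✓; rating 2 ≥ 2 ✓; no waiver, service 51 days ≥ 30 days ✓; grade G4 < G7 ✗ → not eligible.
Floating Holidays — service 51 days ≥ 1 month (≈30 days) ✓; age 27 ≥ 21 ✓; 40 hrs/wk ≥ 35 ✓; not enrolled in Annual Bonus Plan ✗ → not eligible.
RSU Program — status full-time ✓; no waiver, service 51 days ≥ 6 weeks (≈42 days) ✓; age 27 ≥ 18 ✓ → eligible.
Dependent Care FSA — status full-time ✗ (requires temporary) → not eligible.
AD&D Coverage — status full-time ✓; service 51 days < 2 years (≈730 days) ✗ → not eligible.

RSU Program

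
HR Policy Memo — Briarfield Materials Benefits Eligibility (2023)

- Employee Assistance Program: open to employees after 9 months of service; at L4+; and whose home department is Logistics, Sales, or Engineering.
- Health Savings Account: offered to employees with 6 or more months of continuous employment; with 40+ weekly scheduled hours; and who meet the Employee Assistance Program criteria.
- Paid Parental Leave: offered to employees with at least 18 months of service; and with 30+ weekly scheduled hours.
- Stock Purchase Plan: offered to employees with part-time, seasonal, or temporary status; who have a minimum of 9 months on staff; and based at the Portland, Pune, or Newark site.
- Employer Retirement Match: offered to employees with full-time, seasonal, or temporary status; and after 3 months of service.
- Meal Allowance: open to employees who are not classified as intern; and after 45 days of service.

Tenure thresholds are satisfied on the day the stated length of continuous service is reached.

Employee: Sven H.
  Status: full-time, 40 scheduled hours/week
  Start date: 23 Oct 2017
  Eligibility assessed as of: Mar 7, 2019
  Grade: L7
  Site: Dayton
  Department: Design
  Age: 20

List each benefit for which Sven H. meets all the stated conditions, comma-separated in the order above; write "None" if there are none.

Employer Retirement Match, Meal Allowance

Service from 23 Oct 2017 to Mar 7, 2019: 500 days.
Employee Assistance Program — service 500 days ≥ 9 months (≈270 days) ✓; grade L7 ≥ L4 ✓; dept Design ✗ → not eligible.
Health Savings Account — service 500 days ≥ 6 months (≈180 days) ✓; 40 hrs/wk ≥ 40 ✓; not eligible for Employee Assistance Program ✗ → not eligible.
Paid Parental Leave — service 500 days < 18 months (≈540 days) ✗ → not eligible.
Stock Purchase Plan — status full-time ✗ (requires part-time, seasonal, or temporary) → not eligible.
Employer Retirement Match — status full-time ✓; service 500 days ≥ 3 months (≈90 days) ✓ → eligible.
Meal Allowance — status full-time ✓ (not excluded); service 500 days ≥ 45 days ✓ → eligible.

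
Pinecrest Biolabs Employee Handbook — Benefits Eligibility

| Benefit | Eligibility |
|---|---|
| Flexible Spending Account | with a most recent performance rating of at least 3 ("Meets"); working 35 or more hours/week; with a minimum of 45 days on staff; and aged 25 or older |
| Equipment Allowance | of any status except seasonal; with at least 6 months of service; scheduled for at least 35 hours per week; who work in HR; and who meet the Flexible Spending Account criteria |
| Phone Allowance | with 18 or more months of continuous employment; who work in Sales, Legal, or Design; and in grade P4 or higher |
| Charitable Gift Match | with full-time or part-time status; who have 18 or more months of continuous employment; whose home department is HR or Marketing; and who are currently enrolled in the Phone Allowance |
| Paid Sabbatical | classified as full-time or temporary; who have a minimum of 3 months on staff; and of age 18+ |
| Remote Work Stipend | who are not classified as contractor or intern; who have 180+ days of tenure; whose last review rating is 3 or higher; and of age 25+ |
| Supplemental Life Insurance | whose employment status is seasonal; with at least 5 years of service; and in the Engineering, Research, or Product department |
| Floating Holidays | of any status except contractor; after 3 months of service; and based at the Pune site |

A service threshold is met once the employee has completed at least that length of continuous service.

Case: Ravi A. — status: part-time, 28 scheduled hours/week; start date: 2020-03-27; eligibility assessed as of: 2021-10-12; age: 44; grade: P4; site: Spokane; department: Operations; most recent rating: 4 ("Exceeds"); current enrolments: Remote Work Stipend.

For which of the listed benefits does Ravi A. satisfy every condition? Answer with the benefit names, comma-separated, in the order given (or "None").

Remote Work Stipend

Service from 2020-03-27 to 2021-10-12: 564 days.
Flexible Spending Account — rating 4 ≥ 3 ✓; 28 hrs/wk < 35 ✗ → not eligible.
Equipment Allowance — status part-time ✓ (not excluded); service 564 days ≥ 6 months (≈180 days) ✓; 28 hrs/wk < 35 ✗ → not eligible.
Phone Allowance — service 564 days ≥ 18 months (≈540 days) ✓; dept Operations ✗ → not eligible.
Charitable Gift Match — status part-time ✓; service 564 days ≥ 18 months (≈540 days) ✓; dept Operations ✗ → not eligible.
Paid Sabbatical — status part-time ✗ (requires full-time or temporary) → not eligible.
Remote Work Stipend — status part-time ✓ (not excluded); service 564 days ≥ 180 days ✓; rating 4 ≥ 3 ✓; age 44 ≥ 25 ✓ → eligible.
Supplemental Life Insurance — status part-time ✗ (requires seasonal) → not eligible.
Floating Holidays — status part-time ✓ (not excluded); service 564 days ≥ 3 months (≈90 days) ✓; site Spokane ✗ (not Pune) → not eligible.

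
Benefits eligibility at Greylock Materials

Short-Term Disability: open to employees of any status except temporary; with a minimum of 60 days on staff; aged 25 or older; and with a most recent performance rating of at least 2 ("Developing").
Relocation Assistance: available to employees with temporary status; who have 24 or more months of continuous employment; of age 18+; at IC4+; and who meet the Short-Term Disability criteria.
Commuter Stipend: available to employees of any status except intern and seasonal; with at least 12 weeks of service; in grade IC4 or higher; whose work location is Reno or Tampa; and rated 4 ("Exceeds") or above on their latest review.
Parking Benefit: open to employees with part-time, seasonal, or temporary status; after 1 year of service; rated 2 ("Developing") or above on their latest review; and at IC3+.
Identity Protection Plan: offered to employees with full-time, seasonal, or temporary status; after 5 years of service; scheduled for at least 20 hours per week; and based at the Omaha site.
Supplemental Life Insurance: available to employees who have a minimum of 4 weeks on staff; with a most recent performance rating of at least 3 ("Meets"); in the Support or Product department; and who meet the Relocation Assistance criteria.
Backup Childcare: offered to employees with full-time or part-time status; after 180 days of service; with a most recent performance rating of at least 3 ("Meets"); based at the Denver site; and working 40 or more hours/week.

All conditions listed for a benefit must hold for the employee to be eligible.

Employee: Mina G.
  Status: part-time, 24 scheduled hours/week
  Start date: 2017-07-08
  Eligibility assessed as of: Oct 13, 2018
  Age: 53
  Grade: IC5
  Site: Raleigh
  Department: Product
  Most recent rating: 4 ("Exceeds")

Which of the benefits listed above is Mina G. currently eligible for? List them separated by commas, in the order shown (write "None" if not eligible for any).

Short-Term Disability, Parking Benefit

Service from 2017-07-08 to Oct 13, 2018: 462 days.
Short-Term Disability — status part-time ✓ (not excluded); service 462 days ≥ 60 days ✓; age 53 ≥ 25 ✓; rating 4 ≥ 2 ✓ → eligible.
Relocation Assistance — status part-time ✗ (requires temporary) → not eligible.
Commuter Stipend — status part-time ✓ (not excluded); service 462 days ≥ 12 weeks (≈84 days) ✓; grade IC5 ≥ IC4 ✓; site Raleigh ✗ (not Reno or Tampa) → not eligible.
Parking Benefit — status part-time ✓; service 462 days ≥ 1 year (≈365 days) ✓; rating 4 ≥ 2 ✓; grade IC5 ≥ IC3 ✓ → eligible.
Identity Protection Plan — status part-time ✗ (requires full-time, seasonal, or temporary) → not eligible.
Supplemental Life Insurance — service 462 days ≥ 4 weeks (≈28 days) ✓; rating 4 ≥ 3 ✓; dept Product ✓; not eligible for Relocation Assistance ✗ → not eligible.
Backup Childcare — status part-time ✓; service 462 days ≥ 180 days ✓; rating 4 ≥ 3 ✓; site Raleigh ✗ (not Denver) → not eligible.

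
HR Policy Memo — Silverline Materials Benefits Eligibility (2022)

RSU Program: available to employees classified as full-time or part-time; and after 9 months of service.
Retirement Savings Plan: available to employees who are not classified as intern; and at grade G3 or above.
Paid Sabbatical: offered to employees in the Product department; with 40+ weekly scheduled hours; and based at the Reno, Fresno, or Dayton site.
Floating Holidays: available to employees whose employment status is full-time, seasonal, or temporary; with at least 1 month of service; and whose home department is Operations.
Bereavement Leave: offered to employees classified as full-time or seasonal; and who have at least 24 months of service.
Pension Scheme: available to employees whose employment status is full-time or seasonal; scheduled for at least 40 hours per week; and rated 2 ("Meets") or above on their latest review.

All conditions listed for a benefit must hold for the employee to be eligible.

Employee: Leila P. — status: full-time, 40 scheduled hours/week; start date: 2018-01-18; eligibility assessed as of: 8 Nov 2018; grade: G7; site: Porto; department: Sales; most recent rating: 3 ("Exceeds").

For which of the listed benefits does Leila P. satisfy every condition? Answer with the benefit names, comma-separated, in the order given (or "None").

RSU Program, Retirement Savings Plan, Pension Scheme

Service from 2018-01-18 to 8 Nov 2018: 294 days.
RSU Program — status full-time ✓; service 294 days ≥ 9 months (≈270 days) ✓ → eligible.
Retirement Savings Plan — status full-time ✓ (not excluded); grade G7 ≥ G3 ✓ → eligible.
Paid Sabbatical — dept Sales ✗ → not eligible.
Floating Holidays — status full-time ✓; service 294 days ≥ 1 month (≈30 days) ✓; dept Sales ✗ → not eligible.
Bereavement Leave — status full-time ✓; service 294 days < 24 months (≈720 days) ✗ → not eligible.
Pension Scheme — status full-time ✓; 40 hrs/wk ≥ 40 ✓; rating 3 ≥ 2 ✓ → eligible.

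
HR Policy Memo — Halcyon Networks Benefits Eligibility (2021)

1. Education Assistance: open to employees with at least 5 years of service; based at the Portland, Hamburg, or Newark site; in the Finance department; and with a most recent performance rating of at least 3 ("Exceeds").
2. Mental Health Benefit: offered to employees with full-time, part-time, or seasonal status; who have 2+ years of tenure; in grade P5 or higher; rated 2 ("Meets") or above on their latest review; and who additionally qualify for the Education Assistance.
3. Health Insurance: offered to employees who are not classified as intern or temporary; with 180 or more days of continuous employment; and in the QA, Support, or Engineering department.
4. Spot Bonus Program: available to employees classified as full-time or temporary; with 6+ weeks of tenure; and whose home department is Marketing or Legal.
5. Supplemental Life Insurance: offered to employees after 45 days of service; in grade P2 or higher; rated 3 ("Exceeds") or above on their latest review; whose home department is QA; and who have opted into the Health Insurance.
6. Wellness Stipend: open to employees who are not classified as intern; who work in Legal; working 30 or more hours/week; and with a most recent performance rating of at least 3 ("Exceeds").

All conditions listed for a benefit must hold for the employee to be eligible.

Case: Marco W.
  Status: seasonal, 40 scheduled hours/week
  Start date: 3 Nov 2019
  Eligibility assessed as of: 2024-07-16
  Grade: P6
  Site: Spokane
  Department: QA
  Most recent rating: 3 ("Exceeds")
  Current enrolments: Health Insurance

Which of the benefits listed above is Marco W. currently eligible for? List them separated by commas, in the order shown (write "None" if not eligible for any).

Service from 3 Nov 2019 to 2024-07-16: 1717 days.
Education Assistance — service 1717 days < 5 years (≈1825 days) ✗ → not eligible.
Mental Health Benefit — status seasonal ✓; service 1717 days ≥ 2 years (≈730 days) ✓; grade P6 ≥ P5 ✓; rating 3 ≥ 2 ✓; not eligible for Education Assistance ✗ → not eligible.
Health Insurance — status seasonal ✓ (not excluded); service 1717 days ≥ 180 days ✓; dept QA ✓ → eligible.
Spot Bonus Program — status seasonal ✗ (requires full-time or temporary) → not eligible.
Supplemental Life Insurance — service 1717 days ≥ 45 days ✓; grade P6 ≥ P2 ✓; rating 3 ≥ 3 ✓; dept QA ✓; enrolled in Health Insurance ✓ → eligible.
Wellness Stipend — status seasonal ✓ (not excluded); dept QA ✗ → not eligible.

Health Insurance, Supplemental Life Insurance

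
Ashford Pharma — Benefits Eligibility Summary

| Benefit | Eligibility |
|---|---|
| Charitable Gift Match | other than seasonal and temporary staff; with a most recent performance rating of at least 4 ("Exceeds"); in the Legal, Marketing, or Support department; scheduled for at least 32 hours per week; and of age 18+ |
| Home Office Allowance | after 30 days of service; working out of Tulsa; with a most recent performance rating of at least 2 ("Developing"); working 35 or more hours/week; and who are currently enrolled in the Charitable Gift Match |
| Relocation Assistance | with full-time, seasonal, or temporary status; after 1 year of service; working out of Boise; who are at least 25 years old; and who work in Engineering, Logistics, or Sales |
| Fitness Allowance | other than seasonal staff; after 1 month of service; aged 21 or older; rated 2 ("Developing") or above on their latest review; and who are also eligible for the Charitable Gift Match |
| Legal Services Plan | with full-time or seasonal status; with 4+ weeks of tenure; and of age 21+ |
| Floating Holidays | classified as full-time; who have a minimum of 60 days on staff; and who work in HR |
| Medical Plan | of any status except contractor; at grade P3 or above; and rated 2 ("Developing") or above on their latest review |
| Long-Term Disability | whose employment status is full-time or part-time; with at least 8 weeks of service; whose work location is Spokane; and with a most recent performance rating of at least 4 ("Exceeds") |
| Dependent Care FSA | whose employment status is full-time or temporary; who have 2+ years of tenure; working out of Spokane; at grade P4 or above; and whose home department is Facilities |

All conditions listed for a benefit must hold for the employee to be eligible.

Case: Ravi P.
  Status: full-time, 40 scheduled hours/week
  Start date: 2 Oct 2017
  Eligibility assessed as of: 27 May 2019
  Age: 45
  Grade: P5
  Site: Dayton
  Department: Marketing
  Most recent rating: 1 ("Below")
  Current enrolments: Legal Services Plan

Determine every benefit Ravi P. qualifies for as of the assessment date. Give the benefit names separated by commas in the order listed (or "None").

Legal Services Plan

Service from 2 Oct 2017 to 27 May 2019: 602 days.
Charitable Gift Match — status full-time ✓ (not excluded); rating 1 < 4 ✗ → not eligible.
Home Office Allowance — service 602 days ≥ 30 days ✓; site Dayton ✗ (not Tulsa) → not eligible.
Relocation Assistance — status full-time ✓; service 602 days ≥ 1 year (≈365 days) ✓; site Dayton ✗ (not Boise) → not eligible.
Fitness Allowance — status full-time ✓ (not excluded); service 602 days ≥ 1 month (≈30 days) ✓; age 45 ≥ 21 ✓; rating 1 < 2 ✗ → not eligible.
Legal Services Plan — status full-time ✓; service 602 days ≥ 4 weeks (≈28 days) ✓; age 45 ≥ 21 ✓ → eligible.
Floating Holidays — status full-time ✓; service 602 days ≥ 60 days ✓; dept Marketing ✗ → not eligible.
Medical Plan — status full-time ✓ (not excluded); grade P5 ≥ P3 ✓; rating 1 < 2 ✗ → not eligible.
Long-Term Disability — status full-time ✓; service 602 days ≥ 8 weeks (≈56 days) ✓; site Dayton ✗ (not Spokane) → not eligible.
Dependent Care FSA — status full-time ✓; service 602 days < 2 years (≈730 days) ✗ → not eligible.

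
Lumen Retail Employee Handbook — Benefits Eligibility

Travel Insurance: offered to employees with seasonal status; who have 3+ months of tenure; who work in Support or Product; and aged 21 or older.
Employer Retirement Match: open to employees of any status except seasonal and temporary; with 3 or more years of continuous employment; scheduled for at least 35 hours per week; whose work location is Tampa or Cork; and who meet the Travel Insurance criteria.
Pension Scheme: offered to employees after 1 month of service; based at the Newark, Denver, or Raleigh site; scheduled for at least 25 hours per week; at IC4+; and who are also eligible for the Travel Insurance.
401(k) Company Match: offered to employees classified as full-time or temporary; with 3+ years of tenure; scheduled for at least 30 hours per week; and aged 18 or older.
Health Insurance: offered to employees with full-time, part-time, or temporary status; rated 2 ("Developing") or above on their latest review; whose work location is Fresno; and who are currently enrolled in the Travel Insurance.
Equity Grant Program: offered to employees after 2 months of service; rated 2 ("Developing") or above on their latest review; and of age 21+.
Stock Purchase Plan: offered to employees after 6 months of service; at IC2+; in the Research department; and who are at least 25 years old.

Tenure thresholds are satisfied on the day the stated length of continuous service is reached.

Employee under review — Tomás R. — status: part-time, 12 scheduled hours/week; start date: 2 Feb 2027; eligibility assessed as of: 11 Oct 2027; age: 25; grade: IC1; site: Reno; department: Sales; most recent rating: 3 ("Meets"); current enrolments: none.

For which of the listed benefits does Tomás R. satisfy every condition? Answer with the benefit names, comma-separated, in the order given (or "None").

Service from 2 Feb 2027 to 11 Oct 2027: 251 days.
Travel Insurance — status part-time ✗ (requires seasonal) → not eligible.
Employer Retirement Match — status part-time ✓ (not excluded); service 251 days < 3 years (≈1095 days) ✗ → not eligible.
Pension Scheme — service 251 days ≥ 1 month (≈30 days) ✓; site Reno ✗ (not Newark, Denver, or Raleigh) → not eligible.
401(k) Company Match — status part-time ✗ (requires full-time or temporary) → not eligible.
Health Insurance — status part-time ✓; rating 3 ≥ 2 ✓; site Reno ✗ (not Fresno) → not eligible.
Equity Grant Program — service 251 days ≥ 2 months (≈60 days) ✓; rating 3 ≥ 2 ✓; age 25 ≥ 21 ✓ → eligible.
Stock Purchase Plan — service 251 days ≥ 6 months (≈180 days) ✓; grade IC1 < IC2 ✗ → not eligible.

Equity Grant Program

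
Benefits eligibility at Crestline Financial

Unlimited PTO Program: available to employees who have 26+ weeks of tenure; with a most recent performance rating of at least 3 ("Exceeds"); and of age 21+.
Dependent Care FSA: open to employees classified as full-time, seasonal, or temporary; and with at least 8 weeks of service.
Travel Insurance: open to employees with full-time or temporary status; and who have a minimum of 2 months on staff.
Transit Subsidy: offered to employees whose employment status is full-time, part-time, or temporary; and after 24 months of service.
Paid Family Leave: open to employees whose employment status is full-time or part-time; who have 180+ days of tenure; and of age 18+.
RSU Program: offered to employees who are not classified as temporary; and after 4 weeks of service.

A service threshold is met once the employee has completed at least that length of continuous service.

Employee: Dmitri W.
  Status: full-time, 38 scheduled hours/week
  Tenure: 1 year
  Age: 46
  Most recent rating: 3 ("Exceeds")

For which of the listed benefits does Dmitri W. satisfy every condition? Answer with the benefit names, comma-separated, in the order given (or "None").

Unlimited PTO Program — service 1 year ≥ 26 weeks (≈182 days) ✓; rating 3 ≥ 3 ✓; age 46 ≥ 21 ✓ → eligible.
Dependent Care FSA — status full-time ✓; service 1 year ≥ 8 weeks (≈56 days) ✓ → eligible.
Travel Insurance — status full-time ✓; service 1 year ≥ 2 months (≈60 days) ✓ → eligible.
Transit Subsidy — status full-time ✓; service 1 year < 24 months (≈720 days) ✗ → not eligible.
Paid Family Leave — status full-time ✓; service 1 year ≥ 180 days ✓; age 46 ≥ 18 ✓ → eligible.
RSU Program — status full-time ✓ (not excluded); service 1 year ≥ 4 weeks (≈28 days) ✓ → eligible.

Unlimited PTO Program, Dependent Care FSA, Travel Insurance, Paid Family Leave, RSU Program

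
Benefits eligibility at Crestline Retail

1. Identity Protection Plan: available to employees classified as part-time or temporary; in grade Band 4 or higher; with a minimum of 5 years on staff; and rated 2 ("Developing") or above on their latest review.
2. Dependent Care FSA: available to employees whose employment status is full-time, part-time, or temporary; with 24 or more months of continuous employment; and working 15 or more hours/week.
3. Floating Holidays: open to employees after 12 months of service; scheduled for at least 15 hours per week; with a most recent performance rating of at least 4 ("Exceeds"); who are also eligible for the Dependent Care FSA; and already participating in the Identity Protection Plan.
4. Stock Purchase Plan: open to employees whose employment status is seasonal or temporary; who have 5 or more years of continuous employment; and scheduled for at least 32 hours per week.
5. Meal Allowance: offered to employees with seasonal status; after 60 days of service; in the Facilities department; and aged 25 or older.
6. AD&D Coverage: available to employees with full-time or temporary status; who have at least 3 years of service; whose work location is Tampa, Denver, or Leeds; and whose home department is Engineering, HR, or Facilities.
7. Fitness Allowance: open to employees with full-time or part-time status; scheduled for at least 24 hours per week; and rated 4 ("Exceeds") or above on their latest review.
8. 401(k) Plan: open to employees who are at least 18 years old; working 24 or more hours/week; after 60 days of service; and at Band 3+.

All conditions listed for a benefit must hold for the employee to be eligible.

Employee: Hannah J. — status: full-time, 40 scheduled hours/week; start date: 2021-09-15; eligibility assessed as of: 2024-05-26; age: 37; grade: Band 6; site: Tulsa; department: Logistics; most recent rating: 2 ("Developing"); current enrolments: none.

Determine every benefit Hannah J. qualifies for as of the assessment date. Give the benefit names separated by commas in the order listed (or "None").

Service from 2021-09-15 to 2024-05-26: 984 days.
Identity Protection Plan — status full-time ✗ (requires part-time or temporary) → not eligible.
Dependent Care FSA — status full-time ✓; service 984 days ≥ 24 months (≈720 days) ✓; 40 hrs/wk ≥ 15 ✓ → eligible.
Floating Holidays — service 984 days ≥ 12 months (≈360 days) ✓; 40 hrs/wk ≥ 15 ✓; rating 2 < 4 ✗ → not eligible.
Stock Purchase Plan — status full-time ✗ (requires seasonal or temporary) → not eligible.
Meal Allowance — status full-time ✗ (requires seasonal) → not eligible.
AD&D Coverage — status full-time ✓; service 984 days < 3 years (≈1095 days) ✗ → not eligible.
Fitness Allowance — status full-time ✓; 40 hrs/wk ≥ 24 ✓; rating 2 < 4 ✗ → not eligible.
401(k) Plan — age 37 ≥ 18 ✓; 40 hrs/wk ≥ 24 ✓; service 984 days ≥ 60 days ✓; grade Band 6 ≥ Band 3 ✓ → eligible.

Dependent Care FSA, 401(k) Plan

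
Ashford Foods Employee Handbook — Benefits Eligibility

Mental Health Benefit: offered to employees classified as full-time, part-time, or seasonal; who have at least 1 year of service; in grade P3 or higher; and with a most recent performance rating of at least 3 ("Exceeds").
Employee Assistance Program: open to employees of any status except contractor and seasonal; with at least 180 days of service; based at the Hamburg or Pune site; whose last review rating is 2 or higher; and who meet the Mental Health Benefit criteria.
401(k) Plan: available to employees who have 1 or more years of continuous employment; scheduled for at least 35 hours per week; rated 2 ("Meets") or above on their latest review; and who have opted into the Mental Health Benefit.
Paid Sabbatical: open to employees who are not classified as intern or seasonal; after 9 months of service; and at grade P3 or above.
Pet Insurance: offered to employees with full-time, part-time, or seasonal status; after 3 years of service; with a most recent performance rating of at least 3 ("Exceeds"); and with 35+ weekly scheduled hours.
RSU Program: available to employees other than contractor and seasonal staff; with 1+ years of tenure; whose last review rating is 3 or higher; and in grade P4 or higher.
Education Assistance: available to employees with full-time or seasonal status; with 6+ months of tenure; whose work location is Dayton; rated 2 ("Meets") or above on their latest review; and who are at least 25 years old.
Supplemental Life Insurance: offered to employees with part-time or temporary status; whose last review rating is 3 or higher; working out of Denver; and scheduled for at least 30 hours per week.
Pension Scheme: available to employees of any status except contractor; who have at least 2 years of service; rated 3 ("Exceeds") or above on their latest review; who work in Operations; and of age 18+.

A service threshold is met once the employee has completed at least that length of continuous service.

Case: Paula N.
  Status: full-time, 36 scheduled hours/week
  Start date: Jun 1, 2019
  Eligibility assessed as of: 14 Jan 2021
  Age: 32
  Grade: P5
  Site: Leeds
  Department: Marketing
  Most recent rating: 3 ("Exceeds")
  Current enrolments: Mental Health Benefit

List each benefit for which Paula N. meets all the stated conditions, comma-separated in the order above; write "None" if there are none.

Mental Health Benefit, 401(k) Plan, Paid Sabbatical, RSU Program

Service from Jun 1, 2019 to 14 Jan 2021: 593 days.
Mental Health Benefit — status full-time ✓; service 593 days ≥ 1 year (≈365 days) ✓; grade P5 ≥ P3 ✓; rating 3 ≥ 3 ✓ → eligible.
Employee Assistance Program — status full-time ✓ (not excluded); service 593 days ≥ 180 days ✓; site Leeds ✗ (not Hamburg or Pune) → not eligible.
401(k) Plan — service 593 days ≥ 1 year (≈365 days) ✓; 36 hrs/wk ≥ 35 ✓; rating 3 ≥ 2 ✓; enrolled in Mental Health Benefit ✓ → eligible.
Paid Sabbatical — status full-time ✓ (not excluded); service 593 days ≥ 9 months (≈270 days) ✓; grade P5 ≥ P3 ✓ → eligible.
Pet Insurance — status full-time ✓; service 593 days < 3 years (≈1095 days) ✗ → not eligible.
RSU Program — status full-time ✓ (not excluded); service 593 days ≥ 1 year (≈365 days) ✓; rating 3 ≥ 3 ✓; grade P5 ≥ P4 ✓ → eligible.
Education Assistance — status full-time ✓; service 593 days ≥ 6 months (≈180 days) ✓; site Leeds ✗ (not Dayton) → not eligible.
Supplemental Life Insurance — status full-time ✗ (requires part-time or temporary) → not eligible.
Pension Scheme — status full-time ✓ (not excluded); service 593 days < 2 years (≈730 days) ✗ → not eligible.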